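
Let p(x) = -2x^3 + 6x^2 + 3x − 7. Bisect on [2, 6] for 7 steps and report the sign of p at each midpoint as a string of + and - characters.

x = 4 gives p = -27, negative; keep [2, 4]
x = 3 gives p = 2, positive; keep [3, 4]
x = 3.5 gives p = -8.75, negative; keep [3, 3.5]
x = 3.25 gives p = -2.5312, negative; keep [3, 3.25]
x = 3.125 gives p = -0.0664, negative; keep [3, 3.125]
x = 3.0625 gives p = 1.0151, positive; keep [3.0625, 3.125]
x = 3.09375 gives p = 0.4866, positive; keep [3.09375, 3.125]

-+---++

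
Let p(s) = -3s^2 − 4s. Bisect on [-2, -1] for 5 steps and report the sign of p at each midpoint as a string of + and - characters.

-+-+-

s = -1.5 gives p = -0.75, negative; keep [-1.5, -1]
s = -1.25 gives p = 0.3125, positive; keep [-1.5, -1.25]
s = -1.375 gives p = -0.171875, negative; keep [-1.375, -1.25]
s = -1.3125 gives p = 0.082, positive; keep [-1.375, -1.3125]
s = -1.34375 gives p = -0.042, negative; keep [-1.34375, -1.3125]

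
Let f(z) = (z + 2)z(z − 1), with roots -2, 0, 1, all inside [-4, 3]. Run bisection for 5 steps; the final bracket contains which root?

-2

z = -0.5 gives f = 1.125, positive; keep [-4, -0.5]
z = -2.25 gives f = -1.828125, negative; keep [-2.25, -0.5]
z = -1.375 gives f = 2.041016, positive; keep [-2.25, -1.375]
z = -1.8125 gives f = 0.9558, positive; keep [-2.25, -1.8125]
z = -2.03125 gives f = -0.1924, negative; keep [-2.03125, -1.8125]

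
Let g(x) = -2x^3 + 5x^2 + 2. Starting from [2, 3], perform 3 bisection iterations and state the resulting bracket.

[2.625, 2.75]

x = 2.5 gives g = 2, positive; keep [2.5, 3]
x = 2.75 gives g = -1.78125, negative; keep [2.5, 2.75]
x = 2.625 gives g = 0.277344, positive; keep [2.625, 2.75]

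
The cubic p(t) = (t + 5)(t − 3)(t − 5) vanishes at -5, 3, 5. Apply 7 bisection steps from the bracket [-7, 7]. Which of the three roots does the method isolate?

-5

p(0) = 75 > 0, so the root lies in [-7, 0]
p(-3.5) = 82.875 > 0, so the root lies in [-7, -3.5]
p(-5.25) = -21.140625 < 0, so the root lies in [-5.25, -3.5]
p(-4.375) = 43.2129 > 0, so the root lies in [-5.25, -4.375]
p(-4.8125) = 14.3738 > 0, so the root lies in [-5.25, -4.8125]
p(-5.03125) = -2.5176 < 0, so the root lies in [-5.03125, -4.8125]
p(-4.921875) = 6.1406 > 0, so the root lies in [-5.03125, -4.921875]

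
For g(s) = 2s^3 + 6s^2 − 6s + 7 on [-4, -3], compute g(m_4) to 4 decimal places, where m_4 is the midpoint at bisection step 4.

m = -3.5, g(m) = 15.75 (+); new bracket [-4, -3.5]
m = -3.75, g(m) = 8.40625 (+); new bracket [-4, -3.75]
m = -3.875, g(m) = 3.972656 (+); new bracket [-4, -3.875]
m = -3.9375, g(m) = 1.5552 (+); new bracket [-4, -3.9375]

1.5552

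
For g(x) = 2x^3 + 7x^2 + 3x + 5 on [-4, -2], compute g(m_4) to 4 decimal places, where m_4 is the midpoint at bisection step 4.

-2.2773

m = -3, g(m) = 5 (+); new bracket [-4, -3]
m = -3.5, g(m) = -5.5 (−); new bracket [-3.5, -3]
m = -3.25, g(m) = 0.53125 (+); new bracket [-3.5, -3.25]
m = -3.375, g(m) = -2.2773 (−); new bracket [-3.375, -3.25]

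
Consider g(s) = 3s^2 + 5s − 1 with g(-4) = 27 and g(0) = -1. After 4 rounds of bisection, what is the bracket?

s = -2 gives g = 1, positive; keep [-2, 0]
s = -1 gives g = -3, negative; keep [-2, -1]
s = -1.5 gives g = -1.75, negative; keep [-2, -1.5]
s = -1.75 gives g = -0.5625, negative; keep [-2, -1.75]

[-2, -1.75]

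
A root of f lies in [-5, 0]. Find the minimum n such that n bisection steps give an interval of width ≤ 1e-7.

26

Width after n steps is 5/2^n. Need 2^n ≥ 5/1e-7 = 50000000.
2^25 = 33554432 < 50000000 ≤ 2^26 = 67108864, so n = 26.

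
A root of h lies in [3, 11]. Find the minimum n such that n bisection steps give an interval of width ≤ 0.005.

Width after n steps is 8/2^n. Need 2^n ≥ 8/0.005 = 1600.
2^10 = 1024 < 1600 ≤ 2^11 = 2048, so n = 11.

11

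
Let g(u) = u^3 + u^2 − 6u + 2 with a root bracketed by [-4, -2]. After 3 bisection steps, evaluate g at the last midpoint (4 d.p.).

g(-3) = 2 > 0, so the root lies in [-4, -3]
g(-3.5) = -7.625 < 0, so the root lies in [-3.5, -3]
g(-3.25) = -2.265625 < 0, so the root lies in [-3.25, -3]

-2.2656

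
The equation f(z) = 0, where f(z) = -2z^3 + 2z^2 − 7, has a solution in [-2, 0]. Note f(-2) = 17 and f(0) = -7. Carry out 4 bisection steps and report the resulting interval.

[-1.25, -1.125]

z = -1 gives f = -3, negative; keep [-2, -1]
z = -1.5 gives f = 4.25, positive; keep [-1.5, -1]
z = -1.25 gives f = 0.03125, positive; keep [-1.25, -1]
z = -1.125 gives f = -1.6211, negative; keep [-1.25, -1.125]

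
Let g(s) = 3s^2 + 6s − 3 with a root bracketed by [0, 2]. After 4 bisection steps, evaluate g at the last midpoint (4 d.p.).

-0.3281

s = 1 gives g = 6, positive; keep [0, 1]
s = 0.5 gives g = 0.75, positive; keep [0, 0.5]
s = 0.25 gives g = -1.3125, negative; keep [0.25, 0.5]
s = 0.375 gives g = -0.3281, negative; keep [0.375, 0.5]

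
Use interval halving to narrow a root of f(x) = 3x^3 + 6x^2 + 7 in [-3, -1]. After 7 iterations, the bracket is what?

[-2.40625, -2.390625]

x = -2 gives f = 7, positive; keep [-3, -2]
x = -2.5 gives f = -2.375, negative; keep [-2.5, -2]
x = -2.25 gives f = 3.203125, positive; keep [-2.5, -2.25]
x = -2.375 gives f = 0.6543, positive; keep [-2.5, -2.375]
x = -2.4375 gives f = -0.7981, negative; keep [-2.4375, -2.375]
x = -2.40625 gives f = -0.0566, negative; keep [-2.40625, -2.375]
x = -2.390625 gives f = 0.3026, positive; keep [-2.40625, -2.390625]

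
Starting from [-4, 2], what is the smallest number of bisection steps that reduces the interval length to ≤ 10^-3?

13

Width after n steps is 6/2^n. Need 2^n ≥ 6/10^-3 = 6000.
2^12 = 4096 < 6000 ≤ 2^13 = 8192, so n = 13.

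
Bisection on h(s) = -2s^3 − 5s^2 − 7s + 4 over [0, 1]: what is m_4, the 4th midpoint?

0.4375

midpoint 0.5: h = -1 < 0 → [0, 0.5]
midpoint 0.25: h = 1.90625 > 0 → [0.25, 0.5]
midpoint 0.375: h = 0.566406 > 0 → [0.375, 0.5]
midpoint 0.4375: h = -0.187 < 0 → [0.375, 0.4375]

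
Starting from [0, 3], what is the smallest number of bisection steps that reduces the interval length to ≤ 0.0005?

Width after n steps is 3/2^n. Need 2^n ≥ 3/0.0005 = 6000.
2^12 = 4096 < 6000 ≤ 2^13 = 8192, so n = 13.

13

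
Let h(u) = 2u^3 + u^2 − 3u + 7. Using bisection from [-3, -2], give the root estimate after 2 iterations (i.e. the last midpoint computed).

-2.25

h(-2.5) = -10.5 < 0, so the root lies in [-2.5, -2]
h(-2.25) = -3.96875 < 0, so the root lies in [-2.25, -2]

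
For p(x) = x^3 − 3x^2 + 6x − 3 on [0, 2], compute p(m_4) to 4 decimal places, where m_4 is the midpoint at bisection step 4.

-0.1777

m = 1, p(m) = 1 (+); new bracket [0, 1]
m = 0.5, p(m) = -0.625 (−); new bracket [0.5, 1]
m = 0.75, p(m) = 0.234375 (+); new bracket [0.5, 0.75]
m = 0.625, p(m) = -0.1777 (−); new bracket [0.625, 0.75]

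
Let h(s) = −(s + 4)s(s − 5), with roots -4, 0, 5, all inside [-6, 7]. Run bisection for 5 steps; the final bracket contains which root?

m = 0.5, h(m) = 10.125 (+); new bracket [0.5, 7]
m = 3.75, h(m) = 36.328125 (+); new bracket [3.75, 7]
m = 5.375, h(m) = -18.896484 (−); new bracket [3.75, 5.375]
m = 4.5625, h(m) = 17.0916 (+); new bracket [4.5625, 5.375]
m = 4.96875, h(m) = 1.3926 (+); new bracket [4.96875, 5.375]

5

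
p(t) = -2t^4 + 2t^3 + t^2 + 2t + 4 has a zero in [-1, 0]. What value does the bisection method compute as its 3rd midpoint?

-0.875

midpoint -0.5: p = 2.875 > 0 → [-1, -0.5]
midpoint -0.75: p = 1.585938 > 0 → [-1, -0.75]
midpoint -0.875: p = 0.503418 > 0 → [-1, -0.875]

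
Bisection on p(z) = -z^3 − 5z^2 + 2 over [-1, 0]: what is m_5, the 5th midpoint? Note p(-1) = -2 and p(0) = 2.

midpoint -0.5: p = 0.875 > 0 → [-1, -0.5]
midpoint -0.75: p = -0.390625 < 0 → [-0.75, -0.5]
midpoint -0.625: p = 0.291016 > 0 → [-0.75, -0.625]
midpoint -0.6875: p = -0.0383 < 0 → [-0.6875, -0.625]
midpoint -0.65625: p = 0.1293 > 0 → [-0.6875, -0.65625]

-0.65625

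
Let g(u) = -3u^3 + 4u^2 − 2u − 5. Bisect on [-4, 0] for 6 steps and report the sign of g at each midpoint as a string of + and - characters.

u = -2 gives g = 39, positive; keep [-2, 0]
u = -1 gives g = 4, positive; keep [-1, 0]
u = -0.5 gives g = -2.625, negative; keep [-1, -0.5]
u = -0.75 gives g = 0.0156, positive; keep [-0.75, -0.5]
u = -0.625 gives g = -1.4551, negative; keep [-0.75, -0.625]
u = -0.6875 gives g = -0.7595, negative; keep [-0.75, -0.6875]

++-+--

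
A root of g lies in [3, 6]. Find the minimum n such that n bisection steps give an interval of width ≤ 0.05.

Width after n steps is 3/2^n. Need 2^n ≥ 3/0.05 = 60.
2^5 = 32 < 60 ≤ 2^6 = 64, so n = 6.

6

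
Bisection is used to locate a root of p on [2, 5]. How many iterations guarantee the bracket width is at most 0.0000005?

23

Width after n steps is 3/2^n. Need 2^n ≥ 3/0.0000005 = 6000000.
2^22 = 4194304 < 6000000 ≤ 2^23 = 8388608, so n = 23.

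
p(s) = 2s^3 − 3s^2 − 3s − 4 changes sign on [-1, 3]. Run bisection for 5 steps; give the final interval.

[2.375, 2.5]

midpoint 1: p = -8 < 0 → [1, 3]
midpoint 2: p = -6 < 0 → [2, 3]
midpoint 2.5: p = 1 > 0 → [2, 2.5]
midpoint 2.25: p = -3.1562 < 0 → [2.25, 2.5]
midpoint 2.375: p = -1.2539 < 0 → [2.375, 2.5]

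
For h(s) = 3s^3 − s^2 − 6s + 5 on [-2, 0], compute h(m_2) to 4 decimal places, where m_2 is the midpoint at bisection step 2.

1.6250

h(-1) = 7 > 0, so the root lies in [-2, -1]
h(-1.5) = 1.625 > 0, so the root lies in [-2, -1.5]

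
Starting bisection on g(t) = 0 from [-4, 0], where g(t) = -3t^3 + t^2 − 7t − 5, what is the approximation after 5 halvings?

-0.625

m = -2, g(m) = 37 (+); new bracket [-2, 0]
m = -1, g(m) = 6 (+); new bracket [-1, 0]
m = -0.5, g(m) = -0.875 (−); new bracket [-1, -0.5]
m = -0.75, g(m) = 2.0781 (+); new bracket [-0.75, -0.5]
m = -0.625, g(m) = 0.498 (+); new bracket [-0.625, -0.5]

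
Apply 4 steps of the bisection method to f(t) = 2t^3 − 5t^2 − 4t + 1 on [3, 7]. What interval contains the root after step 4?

[3, 3.25]

f(5) = 106 > 0, so the root lies in [3, 5]
f(4) = 33 > 0, so the root lies in [3, 4]
f(3.5) = 11.5 > 0, so the root lies in [3, 3.5]
f(3.25) = 3.8438 > 0, so the root lies in [3, 3.25]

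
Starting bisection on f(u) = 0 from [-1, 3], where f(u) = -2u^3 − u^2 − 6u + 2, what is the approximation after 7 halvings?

0.28125

u = 1 gives f = -7, negative; keep [-1, 1]
u = 0 gives f = 2, positive; keep [0, 1]
u = 0.5 gives f = -1.5, negative; keep [0, 0.5]
u = 0.25 gives f = 0.4062, positive; keep [0.25, 0.5]
u = 0.375 gives f = -0.4961, negative; keep [0.25, 0.375]
u = 0.3125 gives f = -0.0337, negative; keep [0.25, 0.3125]
u = 0.28125 gives f = 0.1889, positive; keep [0.28125, 0.3125]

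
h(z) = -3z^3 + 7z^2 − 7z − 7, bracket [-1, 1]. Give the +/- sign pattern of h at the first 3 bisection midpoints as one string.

--+

m = 0, h(m) = -7 (−); new bracket [-1, 0]
m = -0.5, h(m) = -1.375 (−); new bracket [-1, -0.5]
m = -0.75, h(m) = 3.453125 (+); new bracket [-0.75, -0.5]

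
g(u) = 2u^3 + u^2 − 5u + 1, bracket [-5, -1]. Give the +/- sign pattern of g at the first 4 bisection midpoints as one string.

m = -3, g(m) = -29 (−); new bracket [-3, -1]
m = -2, g(m) = -1 (−); new bracket [-2, -1]
m = -1.5, g(m) = 4 (+); new bracket [-2, -1.5]
m = -1.75, g(m) = 2.0938 (+); new bracket [-2, -1.75]

--++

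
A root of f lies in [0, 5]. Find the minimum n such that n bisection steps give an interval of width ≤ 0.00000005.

Width after n steps is 5/2^n. Need 2^n ≥ 5/0.00000005 = 100000000.
2^26 = 67108864 < 100000000 ≤ 2^27 = 134217728, so n = 27.

27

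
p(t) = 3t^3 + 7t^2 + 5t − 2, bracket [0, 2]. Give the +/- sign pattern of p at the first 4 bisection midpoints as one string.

++-+

t = 1 gives p = 13, positive; keep [0, 1]
t = 0.5 gives p = 2.625, positive; keep [0, 0.5]
t = 0.25 gives p = -0.265625, negative; keep [0.25, 0.5]
t = 0.375 gives p = 1.0176, positive; keep [0.25, 0.375]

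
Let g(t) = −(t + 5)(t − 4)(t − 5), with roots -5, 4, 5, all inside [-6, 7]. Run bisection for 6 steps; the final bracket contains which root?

m = 0.5, g(m) = -86.625 (−); new bracket [-6, 0.5]
m = -2.75, g(m) = -117.703125 (−); new bracket [-6, -2.75]
m = -4.375, g(m) = -49.072266 (−); new bracket [-6, -4.375]
m = -5.1875, g(m) = 17.5496 (+); new bracket [-5.1875, -4.375]
m = -4.78125, g(m) = -18.7888 (−); new bracket [-5.1875, -4.78125]
m = -4.984375, g(m) = -1.4016 (−); new bracket [-5.1875, -4.984375]

-5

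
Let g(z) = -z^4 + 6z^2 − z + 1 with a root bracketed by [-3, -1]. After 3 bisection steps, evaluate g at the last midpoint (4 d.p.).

g(-2) = 11 > 0, so the root lies in [-3, -2]
g(-2.5) = 1.9375 > 0, so the root lies in [-3, -2.5]
g(-2.75) = -8.066406 < 0, so the root lies in [-2.75, -2.5]

-8.0664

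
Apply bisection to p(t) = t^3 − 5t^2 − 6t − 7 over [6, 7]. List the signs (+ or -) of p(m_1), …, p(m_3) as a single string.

++-

t = 6.5 gives p = 17.375, positive; keep [6, 6.5]
t = 6.25 gives p = 4.328125, positive; keep [6, 6.25]
t = 6.125 gives p = -1.544922, negative; keep [6.125, 6.25]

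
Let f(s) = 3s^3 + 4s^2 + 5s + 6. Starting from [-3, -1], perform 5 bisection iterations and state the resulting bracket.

s = -2 gives f = -12, negative; keep [-2, -1]
s = -1.5 gives f = -2.625, negative; keep [-1.5, -1]
s = -1.25 gives f = 0.140625, positive; keep [-1.5, -1.25]
s = -1.375 gives f = -1.1113, negative; keep [-1.375, -1.25]
s = -1.3125 gives f = -0.4548, negative; keep [-1.3125, -1.25]

[-1.3125, -1.25]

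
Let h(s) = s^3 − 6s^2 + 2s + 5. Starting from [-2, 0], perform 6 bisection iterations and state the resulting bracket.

[-0.75, -0.71875]

h(-1) = -4 < 0, so the root lies in [-1, 0]
h(-0.5) = 2.375 > 0, so the root lies in [-1, -0.5]
h(-0.75) = -0.296875 < 0, so the root lies in [-0.75, -0.5]
h(-0.625) = 1.1621 > 0, so the root lies in [-0.75, -0.625]
h(-0.6875) = 0.4641 > 0, so the root lies in [-0.75, -0.6875]
h(-0.71875) = 0.0916 > 0, so the root lies in [-0.75, -0.71875]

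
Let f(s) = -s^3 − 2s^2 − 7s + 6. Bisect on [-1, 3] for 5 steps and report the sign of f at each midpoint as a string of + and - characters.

-++-+

s = 1 gives f = -4, negative; keep [-1, 1]
s = 0 gives f = 6, positive; keep [0, 1]
s = 0.5 gives f = 1.875, positive; keep [0.5, 1]
s = 0.75 gives f = -0.7969, negative; keep [0.5, 0.75]
s = 0.625 gives f = 0.5996, positive; keep [0.625, 0.75]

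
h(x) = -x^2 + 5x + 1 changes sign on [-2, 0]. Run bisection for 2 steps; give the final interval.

[-0.5, 0]

midpoint -1: h = -5 < 0 → [-1, 0]
midpoint -0.5: h = -1.75 < 0 → [-0.5, 0]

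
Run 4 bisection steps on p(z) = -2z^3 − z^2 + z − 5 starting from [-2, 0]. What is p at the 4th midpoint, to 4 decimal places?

z = -1 gives p = -5, negative; keep [-2, -1]
z = -1.5 gives p = -2, negative; keep [-2, -1.5]
z = -1.75 gives p = 0.90625, positive; keep [-1.75, -1.5]
z = -1.625 gives p = -0.6836, negative; keep [-1.75, -1.625]

-0.6836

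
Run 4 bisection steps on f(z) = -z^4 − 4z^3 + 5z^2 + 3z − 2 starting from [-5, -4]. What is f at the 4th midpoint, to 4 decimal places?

f(-4.5) = 40.1875 > 0, so the root lies in [-5, -4.5]
f(-4.75) = 16.183594 > 0, so the root lies in [-5, -4.75]
f(-4.875) = 0.827881 > 0, so the root lies in [-5, -4.875]
f(-4.9375) = -7.7656 < 0, so the root lies in [-4.9375, -4.875]

-7.7656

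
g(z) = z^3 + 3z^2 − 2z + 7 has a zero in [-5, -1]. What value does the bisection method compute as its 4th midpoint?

-3.75

g(-3) = 13 > 0, so the root lies in [-5, -3]
g(-4) = -1 < 0, so the root lies in [-4, -3]
g(-3.5) = 7.875 > 0, so the root lies in [-4, -3.5]
g(-3.75) = 3.9531 > 0, so the root lies in [-4, -3.75]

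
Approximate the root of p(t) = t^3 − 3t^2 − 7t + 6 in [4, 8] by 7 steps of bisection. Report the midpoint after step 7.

4.28125

t = 6 gives p = 72, positive; keep [4, 6]
t = 5 gives p = 21, positive; keep [4, 5]
t = 4.5 gives p = 4.875, positive; keep [4, 4.5]
t = 4.25 gives p = -1.1719, negative; keep [4.25, 4.5]
t = 4.375 gives p = 1.6934, positive; keep [4.25, 4.375]
t = 4.3125 gives p = 0.2219, positive; keep [4.25, 4.3125]
t = 4.28125 gives p = -0.4846, negative; keep [4.28125, 4.3125]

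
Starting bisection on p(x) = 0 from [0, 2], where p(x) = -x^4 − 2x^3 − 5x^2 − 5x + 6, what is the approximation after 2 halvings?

m = 1, p(m) = -7 (−); new bracket [0, 1]
m = 0.5, p(m) = 1.9375 (+); new bracket [0.5, 1]

0.5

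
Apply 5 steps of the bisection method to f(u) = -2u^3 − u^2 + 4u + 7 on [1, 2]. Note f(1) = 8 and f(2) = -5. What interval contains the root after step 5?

midpoint 1.5: f = 4 > 0 → [1.5, 2]
midpoint 1.75: f = 0.21875 > 0 → [1.75, 2]
midpoint 1.875: f = -2.199219 < 0 → [1.75, 1.875]
midpoint 1.8125: f = -0.9438 < 0 → [1.75, 1.8125]
midpoint 1.78125: f = -0.3511 < 0 → [1.75, 1.78125]

[1.75, 1.78125]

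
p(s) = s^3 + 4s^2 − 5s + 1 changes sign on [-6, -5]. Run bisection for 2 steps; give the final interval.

midpoint -5.5: p = -16.875 < 0 → [-5.5, -5]
midpoint -5.25: p = -7.203125 < 0 → [-5.25, -5]

[-5.25, -5]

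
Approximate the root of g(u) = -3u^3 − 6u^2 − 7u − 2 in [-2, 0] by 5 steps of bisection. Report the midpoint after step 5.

-0.4375

u = -1 gives g = 2, positive; keep [-1, 0]
u = -0.5 gives g = 0.375, positive; keep [-0.5, 0]
u = -0.25 gives g = -0.578125, negative; keep [-0.5, -0.25]
u = -0.375 gives g = -0.0605, negative; keep [-0.5, -0.375]
u = -0.4375 gives g = 0.1653, positive; keep [-0.4375, -0.375]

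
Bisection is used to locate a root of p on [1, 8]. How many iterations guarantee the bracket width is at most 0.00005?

Width after n steps is 7/2^n. Need 2^n ≥ 7/0.00005 = 140000.
2^17 = 131072 < 140000 ≤ 2^18 = 262144, so n = 18.

18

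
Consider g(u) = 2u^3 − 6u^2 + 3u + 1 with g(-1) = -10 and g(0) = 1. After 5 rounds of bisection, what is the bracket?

m = -0.5, g(m) = -2.25 (−); new bracket [-0.5, 0]
m = -0.25, g(m) = -0.15625 (−); new bracket [-0.25, 0]
m = -0.125, g(m) = 0.527344 (+); new bracket [-0.25, -0.125]
m = -0.1875, g(m) = 0.2134 (+); new bracket [-0.25, -0.1875]
m = -0.21875, g(m) = 0.0357 (+); new bracket [-0.25, -0.21875]

[-0.25, -0.21875]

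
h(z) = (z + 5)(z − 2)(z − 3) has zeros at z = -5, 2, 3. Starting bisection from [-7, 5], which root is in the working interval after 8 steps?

z = -1 gives h = 48, positive; keep [-7, -1]
z = -4 gives h = 42, positive; keep [-7, -4]
z = -5.5 gives h = -31.875, negative; keep [-5.5, -4]
z = -4.75 gives h = 13.0781, positive; keep [-5.5, -4.75]
z = -5.125 gives h = -7.2363, negative; keep [-5.125, -4.75]
z = -4.9375 gives h = 3.4417, positive; keep [-5.125, -4.9375]
z = -5.03125 gives h = -1.7647, negative; keep [-5.03125, -4.9375]
z = -4.984375 gives h = 0.8713, positive; keep [-5.03125, -4.984375]

-5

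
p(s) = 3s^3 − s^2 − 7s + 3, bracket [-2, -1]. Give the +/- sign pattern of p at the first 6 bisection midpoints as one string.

+--+--

m = -1.5, p(m) = 1.125 (+); new bracket [-2, -1.5]
m = -1.75, p(m) = -3.890625 (−); new bracket [-1.75, -1.5]
m = -1.625, p(m) = -1.138672 (−); new bracket [-1.625, -1.5]
m = -1.5625, p(m) = 0.052 (+); new bracket [-1.625, -1.5625]
m = -1.59375, p(m) = -0.5284 (−); new bracket [-1.59375, -1.5625]
m = -1.578125, p(m) = -0.2345 (−); new bracket [-1.578125, -1.5625]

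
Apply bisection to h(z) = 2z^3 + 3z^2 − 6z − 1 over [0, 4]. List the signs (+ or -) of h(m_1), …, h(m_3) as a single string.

h(2) = 15 > 0, so the root lies in [0, 2]
h(1) = -2 < 0, so the root lies in [1, 2]
h(1.5) = 3.5 > 0, so the root lies in [1, 1.5]

+-+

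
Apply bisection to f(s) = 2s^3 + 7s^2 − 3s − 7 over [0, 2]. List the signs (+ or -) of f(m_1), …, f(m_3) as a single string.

-++

f(1) = -1 < 0, so the root lies in [1, 2]
f(1.5) = 11 > 0, so the root lies in [1, 1.5]
f(1.25) = 4.09375 > 0, so the root lies in [1, 1.25]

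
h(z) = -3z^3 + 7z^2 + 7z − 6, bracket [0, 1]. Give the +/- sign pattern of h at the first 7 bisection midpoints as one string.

-++--++

h(0.5) = -1.125 < 0, so the root lies in [0.5, 1]
h(0.75) = 1.921875 > 0, so the root lies in [0.5, 0.75]
h(0.625) = 0.376953 > 0, so the root lies in [0.5, 0.625]
h(0.5625) = -0.3816 < 0, so the root lies in [0.5625, 0.625]
h(0.59375) = -0.0039 < 0, so the root lies in [0.59375, 0.625]
h(0.609375) = 0.1861 > 0, so the root lies in [0.59375, 0.609375]
h(0.6015625) = 0.091 > 0, so the root lies in [0.59375, 0.6015625]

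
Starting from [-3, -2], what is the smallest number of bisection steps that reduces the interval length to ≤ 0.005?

Width after n steps is 1/2^n. Need 2^n ≥ 1/0.005 = 200.
2^7 = 128 < 200 ≤ 2^8 = 256, so n = 8.

8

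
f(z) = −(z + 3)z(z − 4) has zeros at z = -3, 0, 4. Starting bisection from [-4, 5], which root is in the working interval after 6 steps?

4

z = 0.5 gives f = 6.125, positive; keep [0.5, 5]
z = 2.75 gives f = 19.765625, positive; keep [2.75, 5]
z = 3.875 gives f = 3.330078, positive; keep [3.875, 5]
z = 4.4375 gives f = -14.4392, negative; keep [3.875, 4.4375]
z = 4.15625 gives f = -4.6474, negative; keep [3.875, 4.15625]
z = 4.015625 gives f = -0.4402, negative; keep [3.875, 4.015625]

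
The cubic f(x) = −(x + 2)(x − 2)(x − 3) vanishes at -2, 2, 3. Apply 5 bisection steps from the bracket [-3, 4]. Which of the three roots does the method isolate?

-2

midpoint 0.5: f = -9.375 < 0 → [-3, 0.5]
midpoint -1.25: f = -10.359375 < 0 → [-3, -1.25]
midpoint -2.125: f = 2.642578 > 0 → [-2.125, -1.25]
midpoint -1.6875: f = -5.4016 < 0 → [-2.125, -1.6875]
midpoint -1.90625: f = -1.7967 < 0 → [-2.125, -1.90625]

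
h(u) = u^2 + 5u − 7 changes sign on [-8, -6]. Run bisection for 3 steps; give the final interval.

[-6.25, -6]

midpoint -7: h = 7 > 0 → [-7, -6]
midpoint -6.5: h = 2.75 > 0 → [-6.5, -6]
midpoint -6.25: h = 0.8125 > 0 → [-6.25, -6]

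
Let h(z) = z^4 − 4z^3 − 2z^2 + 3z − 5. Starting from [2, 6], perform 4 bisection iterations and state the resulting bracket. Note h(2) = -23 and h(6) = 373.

midpoint 4: h = -25 < 0 → [4, 6]
midpoint 5: h = 85 > 0 → [4, 5]
midpoint 4.5: h = 13.5625 > 0 → [4, 4.5]
midpoint 4.25: h = -9.1836 < 0 → [4.25, 4.5]

[4.25, 4.5]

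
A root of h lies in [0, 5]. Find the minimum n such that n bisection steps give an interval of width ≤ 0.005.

10

Width after n steps is 5/2^n. Need 2^n ≥ 5/0.005 = 1000.
2^9 = 512 < 1000 ≤ 2^10 = 1024, so n = 10.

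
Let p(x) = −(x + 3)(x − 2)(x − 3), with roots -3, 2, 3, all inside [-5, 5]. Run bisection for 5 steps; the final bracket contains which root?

x = 0 gives p = -18, negative; keep [-5, 0]
x = -2.5 gives p = -12.375, negative; keep [-5, -2.5]
x = -3.75 gives p = 29.109375, positive; keep [-3.75, -2.5]
x = -3.125 gives p = 3.9238, positive; keep [-3.125, -2.5]
x = -2.8125 gives p = -5.2449, negative; keep [-3.125, -2.8125]

-3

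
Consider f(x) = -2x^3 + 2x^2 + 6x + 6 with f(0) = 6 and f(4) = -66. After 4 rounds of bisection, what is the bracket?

[2.5, 2.75]

f(2) = 10 > 0, so the root lies in [2, 4]
f(3) = -12 < 0, so the root lies in [2, 3]
f(2.5) = 2.25 > 0, so the root lies in [2.5, 3]
f(2.75) = -3.9688 < 0, so the root lies in [2.5, 2.75]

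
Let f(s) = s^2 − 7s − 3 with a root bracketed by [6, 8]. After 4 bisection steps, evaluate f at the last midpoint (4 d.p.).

f(7) = -3 < 0, so the root lies in [7, 8]
f(7.5) = 0.75 > 0, so the root lies in [7, 7.5]
f(7.25) = -1.1875 < 0, so the root lies in [7.25, 7.5]
f(7.375) = -0.2344 < 0, so the root lies in [7.375, 7.5]

-0.2344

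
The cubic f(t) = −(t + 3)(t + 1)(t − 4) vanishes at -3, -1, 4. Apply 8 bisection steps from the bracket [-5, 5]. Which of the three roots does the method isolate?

midpoint 0: f = 12 > 0 → [0, 5]
midpoint 2.5: f = 28.875 > 0 → [2.5, 5]
midpoint 3.75: f = 8.015625 > 0 → [3.75, 5]
midpoint 4.375: f = -14.8652 < 0 → [3.75, 4.375]
midpoint 4.0625: f = -2.2346 < 0 → [3.75, 4.0625]
midpoint 3.90625: f = 3.1766 > 0 → [3.90625, 4.0625]
midpoint 3.984375: f = 0.5439 > 0 → [3.984375, 4.0625]
midpoint 4.0234375: f = -0.8269 < 0 → [3.984375, 4.0234375]

4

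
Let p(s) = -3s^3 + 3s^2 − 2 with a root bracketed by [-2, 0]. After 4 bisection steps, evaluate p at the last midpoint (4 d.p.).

-0.0957

midpoint -1: p = 4 > 0 → [-1, 0]
midpoint -0.5: p = -0.875 < 0 → [-1, -0.5]
midpoint -0.75: p = 0.953125 > 0 → [-0.75, -0.5]
midpoint -0.625: p = -0.0957 < 0 → [-0.75, -0.625]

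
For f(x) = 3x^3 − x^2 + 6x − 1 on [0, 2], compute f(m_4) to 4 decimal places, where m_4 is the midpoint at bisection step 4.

-0.2598

f(1) = 7 > 0, so the root lies in [0, 1]
f(0.5) = 2.125 > 0, so the root lies in [0, 0.5]
f(0.25) = 0.484375 > 0, so the root lies in [0, 0.25]
f(0.125) = -0.2598 < 0, so the root lies in [0.125, 0.25]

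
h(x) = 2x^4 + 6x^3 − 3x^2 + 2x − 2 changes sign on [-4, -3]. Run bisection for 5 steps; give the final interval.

m = -3.5, h(m) = -2.875 (−); new bracket [-4, -3.5]
m = -3.75, h(m) = 27.414062 (+); new bracket [-3.75, -3.5]
m = -3.625, h(m) = 10.871582 (+); new bracket [-3.625, -3.5]
m = -3.5625, h(m) = 3.6656 (+); new bracket [-3.5625, -3.5]
m = -3.53125, h(m) = 0.3141 (+); new bracket [-3.53125, -3.5]

[-3.53125, -3.5]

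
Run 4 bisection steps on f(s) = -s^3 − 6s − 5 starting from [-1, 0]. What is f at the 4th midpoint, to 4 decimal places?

midpoint -0.5: f = -1.875 < 0 → [-1, -0.5]
midpoint -0.75: f = -0.078125 < 0 → [-1, -0.75]
midpoint -0.875: f = 0.919922 > 0 → [-0.875, -0.75]
midpoint -0.8125: f = 0.4114 > 0 → [-0.8125, -0.75]

0.4114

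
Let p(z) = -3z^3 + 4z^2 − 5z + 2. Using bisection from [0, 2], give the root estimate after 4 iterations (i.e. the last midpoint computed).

0.625

z = 1 gives p = -2, negative; keep [0, 1]
z = 0.5 gives p = 0.125, positive; keep [0.5, 1]
z = 0.75 gives p = -0.765625, negative; keep [0.5, 0.75]
z = 0.625 gives p = -0.2949, negative; keep [0.5, 0.625]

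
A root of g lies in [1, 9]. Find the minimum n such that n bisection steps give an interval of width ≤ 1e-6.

Width after n steps is 8/2^n. Need 2^n ≥ 8/1e-6 = 8000000.
2^22 = 4194304 < 8000000 ≤ 2^23 = 8388608, so n = 23.

23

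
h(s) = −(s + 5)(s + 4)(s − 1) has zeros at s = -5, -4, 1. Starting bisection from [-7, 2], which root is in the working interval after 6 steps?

midpoint -2.5: h = 13.125 > 0 → [-2.5, 2]
midpoint -0.25: h = 22.265625 > 0 → [-0.25, 2]
midpoint 0.875: h = 3.580078 > 0 → [0.875, 2]
midpoint 1.4375: h = -15.3142 < 0 → [0.875, 1.4375]
midpoint 1.15625: h = -4.9599 < 0 → [0.875, 1.15625]
midpoint 1.015625: h = -0.4714 < 0 → [0.875, 1.015625]

1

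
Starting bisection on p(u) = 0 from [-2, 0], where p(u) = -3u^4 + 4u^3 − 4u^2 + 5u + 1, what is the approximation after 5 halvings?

p(-1) = -15 < 0, so the root lies in [-1, 0]
p(-0.5) = -3.1875 < 0, so the root lies in [-0.5, 0]
p(-0.25) = -0.574219 < 0, so the root lies in [-0.25, 0]
p(-0.125) = 0.304 > 0, so the root lies in [-0.25, -0.125]
p(-0.1875) = -0.1082 < 0, so the root lies in [-0.1875, -0.125]

-0.1875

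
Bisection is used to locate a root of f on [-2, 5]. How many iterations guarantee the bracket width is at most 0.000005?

21

Width after n steps is 7/2^n. Need 2^n ≥ 7/0.000005 = 1400000.
2^20 = 1048576 < 1400000 ≤ 2^21 = 2097152, so n = 21.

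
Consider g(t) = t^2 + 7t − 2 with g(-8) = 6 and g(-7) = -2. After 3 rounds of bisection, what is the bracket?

g(-7.5) = 1.75 > 0, so the root lies in [-7.5, -7]
g(-7.25) = -0.1875 < 0, so the root lies in [-7.5, -7.25]
g(-7.375) = 0.765625 > 0, so the root lies in [-7.375, -7.25]

[-7.375, -7.25]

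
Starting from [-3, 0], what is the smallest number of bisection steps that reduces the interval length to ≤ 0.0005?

Width after n steps is 3/2^n. Need 2^n ≥ 3/0.0005 = 6000.
2^12 = 4096 < 6000 ≤ 2^13 = 8192, so n = 13.

13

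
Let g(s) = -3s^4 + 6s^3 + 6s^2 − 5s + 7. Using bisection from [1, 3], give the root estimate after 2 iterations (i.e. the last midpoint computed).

m = 2, g(m) = 21 (+); new bracket [2, 3]
m = 2.5, g(m) = 8.5625 (+); new bracket [2.5, 3]

2.5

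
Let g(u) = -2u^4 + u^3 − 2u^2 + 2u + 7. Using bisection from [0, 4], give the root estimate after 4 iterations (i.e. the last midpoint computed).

1.25

u = 2 gives g = -21, negative; keep [0, 2]
u = 1 gives g = 6, positive; keep [1, 2]
u = 1.5 gives g = -1.25, negative; keep [1, 1.5]
u = 1.25 gives g = 3.4453, positive; keep [1.25, 1.5]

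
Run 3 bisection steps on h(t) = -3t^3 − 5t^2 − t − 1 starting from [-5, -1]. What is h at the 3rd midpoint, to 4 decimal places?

-0.6250

midpoint -3: h = 38 > 0 → [-3, -1]
midpoint -2: h = 5 > 0 → [-2, -1]
midpoint -1.5: h = -0.625 < 0 → [-2, -1.5]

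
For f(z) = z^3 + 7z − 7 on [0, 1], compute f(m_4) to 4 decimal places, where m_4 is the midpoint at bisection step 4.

m = 0.5, f(m) = -3.375 (−); new bracket [0.5, 1]
m = 0.75, f(m) = -1.328125 (−); new bracket [0.75, 1]
m = 0.875, f(m) = -0.205078 (−); new bracket [0.875, 1]
m = 0.9375, f(m) = 0.3865 (+); new bracket [0.875, 0.9375]

0.3865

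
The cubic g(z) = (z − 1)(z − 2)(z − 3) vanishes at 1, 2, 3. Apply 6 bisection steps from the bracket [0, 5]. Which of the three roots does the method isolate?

3

z = 2.5 gives g = -0.375, negative; keep [2.5, 5]
z = 3.75 gives g = 3.609375, positive; keep [2.5, 3.75]
z = 3.125 gives g = 0.298828, positive; keep [2.5, 3.125]
z = 2.8125 gives g = -0.2761, negative; keep [2.8125, 3.125]
z = 2.96875 gives g = -0.0596, negative; keep [2.96875, 3.125]
z = 3.046875 gives g = 0.1004, positive; keep [2.96875, 3.046875]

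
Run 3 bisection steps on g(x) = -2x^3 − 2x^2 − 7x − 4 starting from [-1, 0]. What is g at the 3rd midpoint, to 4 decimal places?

g(-0.5) = -0.75 < 0, so the root lies in [-1, -0.5]
g(-0.75) = 0.96875 > 0, so the root lies in [-0.75, -0.5]
g(-0.625) = 0.082031 > 0, so the root lies in [-0.625, -0.5]

0.0820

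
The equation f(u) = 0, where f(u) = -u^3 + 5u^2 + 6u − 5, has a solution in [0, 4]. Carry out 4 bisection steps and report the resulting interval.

[0.5, 0.75]

midpoint 2: f = 19 > 0 → [0, 2]
midpoint 1: f = 5 > 0 → [0, 1]
midpoint 0.5: f = -0.875 < 0 → [0.5, 1]
midpoint 0.75: f = 1.8906 > 0 → [0.5, 0.75]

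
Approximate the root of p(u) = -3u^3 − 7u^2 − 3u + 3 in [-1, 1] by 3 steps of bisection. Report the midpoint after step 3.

0.25

u = 0 gives p = 3, positive; keep [0, 1]
u = 0.5 gives p = -0.625, negative; keep [0, 0.5]
u = 0.25 gives p = 1.765625, positive; keep [0.25, 0.5]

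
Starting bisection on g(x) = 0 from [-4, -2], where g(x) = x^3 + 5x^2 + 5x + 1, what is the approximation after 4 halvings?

g(-3) = 4 > 0, so the root lies in [-4, -3]
g(-3.5) = 1.875 > 0, so the root lies in [-4, -3.5]
g(-3.75) = -0.171875 < 0, so the root lies in [-3.75, -3.5]
g(-3.625) = 0.9434 > 0, so the root lies in [-3.75, -3.625]

-3.625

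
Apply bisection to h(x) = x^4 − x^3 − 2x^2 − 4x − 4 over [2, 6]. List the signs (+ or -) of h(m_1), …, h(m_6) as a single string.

m = 4, h(m) = 140 (+); new bracket [2, 4]
m = 3, h(m) = 20 (+); new bracket [2, 3]
m = 2.5, h(m) = -3.0625 (−); new bracket [2.5, 3]
m = 2.75, h(m) = 6.2695 (+); new bracket [2.5, 2.75]
m = 2.625, h(m) = 1.1116 (+); new bracket [2.5, 2.625]
m = 2.5625, h(m) = -1.0915 (−); new bracket [2.5625, 2.625]

++-++-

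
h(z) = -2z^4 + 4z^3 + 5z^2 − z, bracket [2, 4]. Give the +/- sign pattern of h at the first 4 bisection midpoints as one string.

-++-

midpoint 3: h = -12 < 0 → [2, 3]
midpoint 2.5: h = 13.125 > 0 → [2.5, 3]
midpoint 2.75: h = 3.867188 > 0 → [2.75, 3]
midpoint 2.875: h = -3.1333 < 0 → [2.75, 2.875]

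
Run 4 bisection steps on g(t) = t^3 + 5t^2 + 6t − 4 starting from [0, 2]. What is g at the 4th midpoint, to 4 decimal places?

-0.9941

t = 1 gives g = 8, positive; keep [0, 1]
t = 0.5 gives g = 0.375, positive; keep [0, 0.5]
t = 0.25 gives g = -2.171875, negative; keep [0.25, 0.5]
t = 0.375 gives g = -0.9941, negative; keep [0.375, 0.5]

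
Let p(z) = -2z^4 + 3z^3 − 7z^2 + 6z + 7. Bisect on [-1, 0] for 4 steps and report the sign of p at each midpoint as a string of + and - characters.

midpoint -0.5: p = 1.75 > 0 → [-1, -0.5]
midpoint -0.75: p = -3.335938 < 0 → [-0.75, -0.5]
midpoint -0.625: p = -0.521973 < 0 → [-0.625, -0.5]
midpoint -0.5625: p = 0.676 > 0 → [-0.625, -0.5625]

+--+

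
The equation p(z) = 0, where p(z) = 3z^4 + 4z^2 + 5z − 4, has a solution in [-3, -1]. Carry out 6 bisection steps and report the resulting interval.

[-1.125, -1.09375]

midpoint -2: p = 50 > 0 → [-2, -1]
midpoint -1.5: p = 12.6875 > 0 → [-1.5, -1]
midpoint -1.25: p = 3.324219 > 0 → [-1.25, -1]
midpoint -1.125: p = 0.2429 > 0 → [-1.125, -1]
midpoint -1.0625: p = -0.9736 < 0 → [-1.125, -1.0625]
midpoint -1.09375: p = -0.3903 < 0 → [-1.125, -1.09375]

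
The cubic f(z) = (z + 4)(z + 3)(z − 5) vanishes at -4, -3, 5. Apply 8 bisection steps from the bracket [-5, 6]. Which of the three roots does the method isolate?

5

m = 0.5, f(m) = -70.875 (−); new bracket [0.5, 6]
m = 3.25, f(m) = -79.296875 (−); new bracket [3.25, 6]
m = 4.625, f(m) = -24.662109 (−); new bracket [4.625, 6]
m = 5.3125, f(m) = 24.1907 (+); new bracket [4.625, 5.3125]
m = 4.96875, f(m) = -2.2334 (−); new bracket [4.96875, 5.3125]
m = 5.140625, f(m) = 10.464 (+); new bracket [4.96875, 5.140625]
m = 5.0546875, f(m) = 3.9885 (+); new bracket [4.96875, 5.0546875]
m = 5.01171875, f(m) = 0.8461 (+); new bracket [4.96875, 5.01171875]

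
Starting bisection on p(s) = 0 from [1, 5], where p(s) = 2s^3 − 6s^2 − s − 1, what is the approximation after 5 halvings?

p(3) = -4 < 0, so the root lies in [3, 5]
p(4) = 27 > 0, so the root lies in [3, 4]
p(3.5) = 7.75 > 0, so the root lies in [3, 3.5]
p(3.25) = 1.0312 > 0, so the root lies in [3, 3.25]
p(3.125) = -1.6836 < 0, so the root lies in [3.125, 3.25]

3.125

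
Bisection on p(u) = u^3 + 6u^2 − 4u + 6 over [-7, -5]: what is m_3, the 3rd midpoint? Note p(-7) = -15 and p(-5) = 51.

u = -6 gives p = 30, positive; keep [-7, -6]
u = -6.5 gives p = 10.875, positive; keep [-7, -6.5]
u = -6.75 gives p = -1.171875, negative; keep [-6.75, -6.5]

-6.75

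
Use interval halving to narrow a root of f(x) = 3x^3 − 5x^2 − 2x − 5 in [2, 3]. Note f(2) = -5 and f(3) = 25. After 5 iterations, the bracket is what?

[2.25, 2.28125]

m = 2.5, f(m) = 5.625 (+); new bracket [2, 2.5]
m = 2.25, f(m) = -0.640625 (−); new bracket [2.25, 2.5]
m = 2.375, f(m) = 2.236328 (+); new bracket [2.25, 2.375]
m = 2.3125, f(m) = 0.7361 (+); new bracket [2.25, 2.3125]
m = 2.28125, f(m) = 0.0326 (+); new bracket [2.25, 2.28125]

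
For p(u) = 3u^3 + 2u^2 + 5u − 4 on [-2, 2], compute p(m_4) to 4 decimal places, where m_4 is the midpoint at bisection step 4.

m = 0, p(m) = -4 (−); new bracket [0, 2]
m = 1, p(m) = 6 (+); new bracket [0, 1]
m = 0.5, p(m) = -0.625 (−); new bracket [0.5, 1]
m = 0.75, p(m) = 2.1406 (+); new bracket [0.5, 0.75]

2.1406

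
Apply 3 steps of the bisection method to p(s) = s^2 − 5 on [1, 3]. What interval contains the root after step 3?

m = 2, p(m) = -1 (−); new bracket [2, 3]
m = 2.5, p(m) = 1.25 (+); new bracket [2, 2.5]
m = 2.25, p(m) = 0.0625 (+); new bracket [2, 2.25]

[2, 2.25]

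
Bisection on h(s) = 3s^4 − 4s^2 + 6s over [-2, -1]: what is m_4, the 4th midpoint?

-1.5625

m = -1.5, h(m) = -2.8125 (−); new bracket [-2, -1.5]
m = -1.75, h(m) = 5.386719 (+); new bracket [-1.75, -1.5]
m = -1.625, h(m) = 0.606201 (+); new bracket [-1.625, -1.5]
m = -1.5625, h(m) = -1.2592 (−); new bracket [-1.625, -1.5625]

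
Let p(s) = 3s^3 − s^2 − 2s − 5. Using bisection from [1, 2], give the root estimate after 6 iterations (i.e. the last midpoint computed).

midpoint 1.5: p = -0.125 < 0 → [1.5, 2]
midpoint 1.75: p = 4.515625 > 0 → [1.5, 1.75]
midpoint 1.625: p = 1.982422 > 0 → [1.5, 1.625]
midpoint 1.5625: p = 0.8777 > 0 → [1.5, 1.5625]
midpoint 1.53125: p = 0.3639 > 0 → [1.5, 1.53125]
midpoint 1.515625: p = 0.1163 > 0 → [1.5, 1.515625]

1.515625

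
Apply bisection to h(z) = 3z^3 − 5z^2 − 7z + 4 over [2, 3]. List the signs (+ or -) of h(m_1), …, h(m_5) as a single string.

midpoint 2.5: h = 2.125 > 0 → [2, 2.5]
midpoint 2.25: h = -2.890625 < 0 → [2.25, 2.5]
midpoint 2.375: h = -0.638672 < 0 → [2.375, 2.5]
midpoint 2.4375: h = 0.677 > 0 → [2.375, 2.4375]
midpoint 2.40625: h = 0.0029 > 0 → [2.375, 2.40625]

+--++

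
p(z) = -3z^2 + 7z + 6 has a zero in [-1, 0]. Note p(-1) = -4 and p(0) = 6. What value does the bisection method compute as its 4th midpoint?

p(-0.5) = 1.75 > 0, so the root lies in [-1, -0.5]
p(-0.75) = -0.9375 < 0, so the root lies in [-0.75, -0.5]
p(-0.625) = 0.453125 > 0, so the root lies in [-0.75, -0.625]
p(-0.6875) = -0.2305 < 0, so the root lies in [-0.6875, -0.625]

-0.6875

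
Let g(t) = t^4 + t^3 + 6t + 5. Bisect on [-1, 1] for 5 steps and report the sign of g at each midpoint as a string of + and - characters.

+++-+

m = 0, g(m) = 5 (+); new bracket [-1, 0]
m = -0.5, g(m) = 1.9375 (+); new bracket [-1, -0.5]
m = -0.75, g(m) = 0.394531 (+); new bracket [-1, -0.75]
m = -0.875, g(m) = -0.3337 (−); new bracket [-0.875, -0.75]
m = -0.8125, g(m) = 0.0244 (+); new bracket [-0.875, -0.8125]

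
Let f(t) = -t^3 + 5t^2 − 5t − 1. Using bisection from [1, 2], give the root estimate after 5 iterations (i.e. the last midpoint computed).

t = 1.5 gives f = -0.625, negative; keep [1.5, 2]
t = 1.75 gives f = 0.203125, positive; keep [1.5, 1.75]
t = 1.625 gives f = -0.212891, negative; keep [1.625, 1.75]
t = 1.6875 gives f = -0.0046, negative; keep [1.6875, 1.75]
t = 1.71875 gives f = 0.0994, positive; keep [1.6875, 1.71875]

1.71875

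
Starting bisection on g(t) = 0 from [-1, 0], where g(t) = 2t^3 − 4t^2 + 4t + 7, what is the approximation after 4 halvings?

g(-0.5) = 3.75 > 0, so the root lies in [-1, -0.5]
g(-0.75) = 0.90625 > 0, so the root lies in [-1, -0.75]
g(-0.875) = -0.902344 < 0, so the root lies in [-0.875, -0.75]
g(-0.8125) = 0.0366 > 0, so the root lies in [-0.875, -0.8125]

-0.8125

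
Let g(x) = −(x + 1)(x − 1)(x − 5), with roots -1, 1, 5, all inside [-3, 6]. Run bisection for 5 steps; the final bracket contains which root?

5

m = 1.5, g(m) = 4.375 (+); new bracket [1.5, 6]
m = 3.75, g(m) = 16.328125 (+); new bracket [3.75, 6]
m = 4.875, g(m) = 2.845703 (+); new bracket [4.875, 6]
m = 5.4375, g(m) = -12.4978 (−); new bracket [4.875, 5.4375]
m = 5.15625, g(m) = -3.998 (−); new bracket [4.875, 5.15625]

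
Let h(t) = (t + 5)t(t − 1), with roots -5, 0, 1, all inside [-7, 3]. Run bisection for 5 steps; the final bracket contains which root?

-5

t = -2 gives h = 18, positive; keep [-7, -2]
t = -4.5 gives h = 12.375, positive; keep [-7, -4.5]
t = -5.75 gives h = -29.109375, negative; keep [-5.75, -4.5]
t = -5.125 gives h = -3.9238, negative; keep [-5.125, -4.5]
t = -4.8125 gives h = 5.2449, positive; keep [-5.125, -4.8125]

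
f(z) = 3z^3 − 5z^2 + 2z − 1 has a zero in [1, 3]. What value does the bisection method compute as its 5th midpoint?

1.3125

f(2) = 7 > 0, so the root lies in [1, 2]
f(1.5) = 0.875 > 0, so the root lies in [1, 1.5]
f(1.25) = -0.453125 < 0, so the root lies in [1.25, 1.5]
f(1.375) = 0.0957 > 0, so the root lies in [1.25, 1.375]
f(1.3125) = -0.2053 < 0, so the root lies in [1.3125, 1.375]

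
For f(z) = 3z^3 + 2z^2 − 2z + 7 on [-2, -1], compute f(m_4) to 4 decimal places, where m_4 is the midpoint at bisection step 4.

-0.6677

midpoint -1.5: f = 4.375 > 0 → [-2, -1.5]
midpoint -1.75: f = 0.546875 > 0 → [-2, -1.75]
midpoint -1.875: f = -1.994141 < 0 → [-1.875, -1.75]
midpoint -1.8125: f = -0.6677 < 0 → [-1.8125, -1.75]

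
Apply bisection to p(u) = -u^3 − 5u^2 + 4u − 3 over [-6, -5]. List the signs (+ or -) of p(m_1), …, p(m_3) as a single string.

--+

midpoint -5.5: p = -9.875 < 0 → [-6, -5.5]
midpoint -5.75: p = -1.203125 < 0 → [-6, -5.75]
midpoint -5.875: p = 3.701172 > 0 → [-5.875, -5.75]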